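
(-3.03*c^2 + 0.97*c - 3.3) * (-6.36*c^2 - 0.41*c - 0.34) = 19.2708*c^4 - 4.9269*c^3 + 21.6205*c^2 + 1.0232*c + 1.122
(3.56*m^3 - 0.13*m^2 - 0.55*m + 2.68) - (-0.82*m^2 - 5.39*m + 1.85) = 3.56*m^3 + 0.69*m^2 + 4.84*m + 0.83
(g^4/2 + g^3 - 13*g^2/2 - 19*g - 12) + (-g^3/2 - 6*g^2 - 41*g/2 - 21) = g^4/2 + g^3/2 - 25*g^2/2 - 79*g/2 - 33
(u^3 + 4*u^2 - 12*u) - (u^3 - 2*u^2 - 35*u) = 6*u^2 + 23*u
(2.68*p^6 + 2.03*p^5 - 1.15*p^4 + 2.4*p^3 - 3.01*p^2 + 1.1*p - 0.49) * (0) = 0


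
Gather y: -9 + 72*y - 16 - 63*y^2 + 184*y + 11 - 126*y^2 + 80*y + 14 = -189*y^2 + 336*y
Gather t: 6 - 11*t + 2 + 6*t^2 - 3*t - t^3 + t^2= -t^3 + 7*t^2 - 14*t + 8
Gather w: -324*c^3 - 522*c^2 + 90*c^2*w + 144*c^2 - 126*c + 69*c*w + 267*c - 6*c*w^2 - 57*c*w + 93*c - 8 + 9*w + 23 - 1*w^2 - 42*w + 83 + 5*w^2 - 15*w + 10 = -324*c^3 - 378*c^2 + 234*c + w^2*(4 - 6*c) + w*(90*c^2 + 12*c - 48) + 108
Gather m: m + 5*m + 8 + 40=6*m + 48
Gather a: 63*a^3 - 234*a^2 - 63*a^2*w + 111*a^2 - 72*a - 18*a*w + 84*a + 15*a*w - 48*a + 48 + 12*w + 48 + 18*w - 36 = 63*a^3 + a^2*(-63*w - 123) + a*(-3*w - 36) + 30*w + 60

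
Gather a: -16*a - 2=-16*a - 2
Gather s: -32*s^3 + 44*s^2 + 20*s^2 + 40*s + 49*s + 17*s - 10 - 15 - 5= -32*s^3 + 64*s^2 + 106*s - 30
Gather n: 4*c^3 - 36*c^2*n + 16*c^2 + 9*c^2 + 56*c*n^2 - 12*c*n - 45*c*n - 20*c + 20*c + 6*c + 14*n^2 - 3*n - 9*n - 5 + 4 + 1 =4*c^3 + 25*c^2 + 6*c + n^2*(56*c + 14) + n*(-36*c^2 - 57*c - 12)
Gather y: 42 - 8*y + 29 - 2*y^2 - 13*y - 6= -2*y^2 - 21*y + 65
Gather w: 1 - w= 1 - w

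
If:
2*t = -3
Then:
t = -3/2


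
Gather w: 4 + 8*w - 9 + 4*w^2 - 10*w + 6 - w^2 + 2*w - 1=3*w^2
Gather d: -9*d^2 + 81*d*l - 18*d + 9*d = -9*d^2 + d*(81*l - 9)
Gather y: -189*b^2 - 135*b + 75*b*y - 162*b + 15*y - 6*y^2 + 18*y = -189*b^2 - 297*b - 6*y^2 + y*(75*b + 33)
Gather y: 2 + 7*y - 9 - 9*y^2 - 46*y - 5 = -9*y^2 - 39*y - 12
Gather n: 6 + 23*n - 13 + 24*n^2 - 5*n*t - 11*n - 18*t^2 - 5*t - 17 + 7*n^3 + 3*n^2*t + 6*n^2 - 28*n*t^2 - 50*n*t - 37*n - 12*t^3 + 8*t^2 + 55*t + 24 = 7*n^3 + n^2*(3*t + 30) + n*(-28*t^2 - 55*t - 25) - 12*t^3 - 10*t^2 + 50*t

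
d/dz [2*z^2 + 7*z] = 4*z + 7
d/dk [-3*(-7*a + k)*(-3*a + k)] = 30*a - 6*k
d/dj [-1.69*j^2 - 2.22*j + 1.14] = -3.38*j - 2.22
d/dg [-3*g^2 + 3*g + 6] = 3 - 6*g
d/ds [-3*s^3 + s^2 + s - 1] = -9*s^2 + 2*s + 1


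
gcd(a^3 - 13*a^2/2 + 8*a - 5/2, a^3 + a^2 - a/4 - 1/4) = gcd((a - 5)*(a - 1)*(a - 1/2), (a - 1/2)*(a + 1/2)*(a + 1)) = a - 1/2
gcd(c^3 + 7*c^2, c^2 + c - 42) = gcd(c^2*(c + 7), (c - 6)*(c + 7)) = c + 7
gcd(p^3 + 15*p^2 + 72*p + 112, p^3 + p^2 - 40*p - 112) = p^2 + 8*p + 16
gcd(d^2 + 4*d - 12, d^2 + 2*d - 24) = d + 6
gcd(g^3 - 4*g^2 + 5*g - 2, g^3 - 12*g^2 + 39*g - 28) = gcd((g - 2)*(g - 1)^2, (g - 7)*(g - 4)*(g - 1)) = g - 1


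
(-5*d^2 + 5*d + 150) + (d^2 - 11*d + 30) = -4*d^2 - 6*d + 180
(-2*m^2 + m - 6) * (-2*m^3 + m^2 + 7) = 4*m^5 - 4*m^4 + 13*m^3 - 20*m^2 + 7*m - 42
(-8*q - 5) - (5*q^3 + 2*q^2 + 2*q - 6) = -5*q^3 - 2*q^2 - 10*q + 1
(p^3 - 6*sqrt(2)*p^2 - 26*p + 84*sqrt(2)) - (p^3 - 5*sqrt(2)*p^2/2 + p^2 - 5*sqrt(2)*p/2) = -7*sqrt(2)*p^2/2 - p^2 - 26*p + 5*sqrt(2)*p/2 + 84*sqrt(2)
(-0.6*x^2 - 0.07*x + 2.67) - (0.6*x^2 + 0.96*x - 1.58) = -1.2*x^2 - 1.03*x + 4.25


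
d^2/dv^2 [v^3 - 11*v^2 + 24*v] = 6*v - 22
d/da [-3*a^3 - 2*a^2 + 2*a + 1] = -9*a^2 - 4*a + 2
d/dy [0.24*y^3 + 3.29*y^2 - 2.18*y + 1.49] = 0.72*y^2 + 6.58*y - 2.18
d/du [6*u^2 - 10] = 12*u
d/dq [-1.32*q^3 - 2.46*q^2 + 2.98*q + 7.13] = -3.96*q^2 - 4.92*q + 2.98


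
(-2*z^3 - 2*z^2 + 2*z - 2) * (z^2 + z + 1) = -2*z^5 - 4*z^4 - 2*z^3 - 2*z^2 - 2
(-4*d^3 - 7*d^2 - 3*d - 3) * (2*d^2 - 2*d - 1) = -8*d^5 - 6*d^4 + 12*d^3 + 7*d^2 + 9*d + 3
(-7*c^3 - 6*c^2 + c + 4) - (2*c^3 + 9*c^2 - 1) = -9*c^3 - 15*c^2 + c + 5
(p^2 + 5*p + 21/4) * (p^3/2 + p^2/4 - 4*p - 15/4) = p^5/2 + 11*p^4/4 - p^3/8 - 359*p^2/16 - 159*p/4 - 315/16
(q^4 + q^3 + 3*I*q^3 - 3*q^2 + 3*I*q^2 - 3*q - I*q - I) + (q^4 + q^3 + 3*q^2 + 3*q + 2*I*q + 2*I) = 2*q^4 + 2*q^3 + 3*I*q^3 + 3*I*q^2 + I*q + I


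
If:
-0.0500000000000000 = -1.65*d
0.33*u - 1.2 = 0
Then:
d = 0.03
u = 3.64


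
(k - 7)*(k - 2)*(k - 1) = k^3 - 10*k^2 + 23*k - 14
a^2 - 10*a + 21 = (a - 7)*(a - 3)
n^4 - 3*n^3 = n^3*(n - 3)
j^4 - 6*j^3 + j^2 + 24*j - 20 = (j - 5)*(j - 2)*(j - 1)*(j + 2)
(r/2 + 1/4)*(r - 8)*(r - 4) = r^3/2 - 23*r^2/4 + 13*r + 8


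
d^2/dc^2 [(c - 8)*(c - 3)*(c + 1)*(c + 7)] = 12*c^2 - 18*c - 114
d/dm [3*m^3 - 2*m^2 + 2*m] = 9*m^2 - 4*m + 2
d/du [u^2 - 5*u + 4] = 2*u - 5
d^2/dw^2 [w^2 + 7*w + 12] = 2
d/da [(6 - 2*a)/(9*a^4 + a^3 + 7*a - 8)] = 2*(-9*a^4 - a^3 - 7*a + (a - 3)*(36*a^3 + 3*a^2 + 7) + 8)/(9*a^4 + a^3 + 7*a - 8)^2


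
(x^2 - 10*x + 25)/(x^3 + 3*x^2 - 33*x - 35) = (x - 5)/(x^2 + 8*x + 7)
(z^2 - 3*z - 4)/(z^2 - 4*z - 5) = (z - 4)/(z - 5)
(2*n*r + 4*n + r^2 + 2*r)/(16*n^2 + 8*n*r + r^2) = (2*n*r + 4*n + r^2 + 2*r)/(16*n^2 + 8*n*r + r^2)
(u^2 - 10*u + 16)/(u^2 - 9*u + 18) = (u^2 - 10*u + 16)/(u^2 - 9*u + 18)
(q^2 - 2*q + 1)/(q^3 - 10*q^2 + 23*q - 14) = (q - 1)/(q^2 - 9*q + 14)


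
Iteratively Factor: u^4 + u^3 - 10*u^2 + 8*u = (u)*(u^3 + u^2 - 10*u + 8) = u*(u - 2)*(u^2 + 3*u - 4) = u*(u - 2)*(u + 4)*(u - 1)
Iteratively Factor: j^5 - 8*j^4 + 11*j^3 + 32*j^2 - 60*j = (j - 5)*(j^4 - 3*j^3 - 4*j^2 + 12*j) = (j - 5)*(j + 2)*(j^3 - 5*j^2 + 6*j) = (j - 5)*(j - 2)*(j + 2)*(j^2 - 3*j) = (j - 5)*(j - 3)*(j - 2)*(j + 2)*(j)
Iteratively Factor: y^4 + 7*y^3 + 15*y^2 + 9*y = (y)*(y^3 + 7*y^2 + 15*y + 9) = y*(y + 1)*(y^2 + 6*y + 9) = y*(y + 1)*(y + 3)*(y + 3)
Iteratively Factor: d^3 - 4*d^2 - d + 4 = (d - 4)*(d^2 - 1) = (d - 4)*(d - 1)*(d + 1)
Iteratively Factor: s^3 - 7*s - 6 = (s - 3)*(s^2 + 3*s + 2) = (s - 3)*(s + 2)*(s + 1)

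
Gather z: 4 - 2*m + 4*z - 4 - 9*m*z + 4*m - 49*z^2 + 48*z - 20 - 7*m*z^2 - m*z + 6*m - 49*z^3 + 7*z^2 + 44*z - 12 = 8*m - 49*z^3 + z^2*(-7*m - 42) + z*(96 - 10*m) - 32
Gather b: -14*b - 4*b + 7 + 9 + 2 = 18 - 18*b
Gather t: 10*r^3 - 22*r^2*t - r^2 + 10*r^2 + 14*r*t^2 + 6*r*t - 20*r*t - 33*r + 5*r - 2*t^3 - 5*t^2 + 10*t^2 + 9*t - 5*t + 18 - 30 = 10*r^3 + 9*r^2 - 28*r - 2*t^3 + t^2*(14*r + 5) + t*(-22*r^2 - 14*r + 4) - 12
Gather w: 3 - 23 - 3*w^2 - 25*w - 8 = -3*w^2 - 25*w - 28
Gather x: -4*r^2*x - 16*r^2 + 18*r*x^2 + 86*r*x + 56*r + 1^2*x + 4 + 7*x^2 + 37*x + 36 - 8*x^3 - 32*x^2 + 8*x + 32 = -16*r^2 + 56*r - 8*x^3 + x^2*(18*r - 25) + x*(-4*r^2 + 86*r + 46) + 72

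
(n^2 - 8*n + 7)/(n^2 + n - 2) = (n - 7)/(n + 2)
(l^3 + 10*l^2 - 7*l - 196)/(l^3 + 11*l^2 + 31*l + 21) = (l^2 + 3*l - 28)/(l^2 + 4*l + 3)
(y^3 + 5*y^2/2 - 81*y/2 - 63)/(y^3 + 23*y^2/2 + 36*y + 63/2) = (y - 6)/(y + 3)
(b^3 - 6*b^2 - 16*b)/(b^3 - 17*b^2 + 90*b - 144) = b*(b + 2)/(b^2 - 9*b + 18)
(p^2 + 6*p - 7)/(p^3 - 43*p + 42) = 1/(p - 6)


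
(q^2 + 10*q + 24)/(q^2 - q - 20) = (q + 6)/(q - 5)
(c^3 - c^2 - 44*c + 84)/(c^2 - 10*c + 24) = (c^2 + 5*c - 14)/(c - 4)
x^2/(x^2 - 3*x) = x/(x - 3)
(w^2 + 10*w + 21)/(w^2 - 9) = (w + 7)/(w - 3)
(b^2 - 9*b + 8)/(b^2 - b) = (b - 8)/b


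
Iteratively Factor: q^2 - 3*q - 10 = (q + 2)*(q - 5)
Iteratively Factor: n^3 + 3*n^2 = (n)*(n^2 + 3*n) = n*(n + 3)*(n)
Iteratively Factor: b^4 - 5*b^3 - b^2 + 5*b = (b - 1)*(b^3 - 4*b^2 - 5*b) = (b - 5)*(b - 1)*(b^2 + b) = b*(b - 5)*(b - 1)*(b + 1)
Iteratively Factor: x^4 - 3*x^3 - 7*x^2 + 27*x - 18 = (x - 1)*(x^3 - 2*x^2 - 9*x + 18) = (x - 1)*(x + 3)*(x^2 - 5*x + 6) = (x - 2)*(x - 1)*(x + 3)*(x - 3)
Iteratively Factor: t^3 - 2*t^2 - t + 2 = (t + 1)*(t^2 - 3*t + 2) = (t - 1)*(t + 1)*(t - 2)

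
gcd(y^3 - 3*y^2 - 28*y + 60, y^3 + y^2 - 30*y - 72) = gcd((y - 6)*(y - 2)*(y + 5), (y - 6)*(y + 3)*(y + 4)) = y - 6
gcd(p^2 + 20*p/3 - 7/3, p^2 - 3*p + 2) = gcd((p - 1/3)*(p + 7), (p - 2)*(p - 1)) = 1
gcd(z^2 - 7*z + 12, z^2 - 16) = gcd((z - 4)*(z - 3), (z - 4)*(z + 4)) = z - 4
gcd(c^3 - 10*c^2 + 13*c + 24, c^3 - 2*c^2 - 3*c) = c^2 - 2*c - 3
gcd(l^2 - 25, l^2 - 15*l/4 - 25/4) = l - 5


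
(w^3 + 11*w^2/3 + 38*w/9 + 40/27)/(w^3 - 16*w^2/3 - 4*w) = (w^2 + 3*w + 20/9)/(w*(w - 6))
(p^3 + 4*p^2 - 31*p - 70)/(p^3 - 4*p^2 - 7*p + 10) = (p + 7)/(p - 1)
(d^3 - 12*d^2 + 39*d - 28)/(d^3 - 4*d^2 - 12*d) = (-d^3 + 12*d^2 - 39*d + 28)/(d*(-d^2 + 4*d + 12))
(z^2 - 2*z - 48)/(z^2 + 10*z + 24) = (z - 8)/(z + 4)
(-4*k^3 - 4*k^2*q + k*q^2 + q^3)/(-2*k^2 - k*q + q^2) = 2*k + q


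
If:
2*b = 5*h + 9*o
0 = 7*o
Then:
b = 5*h/2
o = 0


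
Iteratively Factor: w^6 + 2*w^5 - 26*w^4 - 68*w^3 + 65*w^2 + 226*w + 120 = (w + 1)*(w^5 + w^4 - 27*w^3 - 41*w^2 + 106*w + 120) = (w - 2)*(w + 1)*(w^4 + 3*w^3 - 21*w^2 - 83*w - 60) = (w - 2)*(w + 1)*(w + 4)*(w^3 - w^2 - 17*w - 15) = (w - 5)*(w - 2)*(w + 1)*(w + 4)*(w^2 + 4*w + 3) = (w - 5)*(w - 2)*(w + 1)^2*(w + 4)*(w + 3)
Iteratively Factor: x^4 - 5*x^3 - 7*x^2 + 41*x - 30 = (x - 1)*(x^3 - 4*x^2 - 11*x + 30) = (x - 1)*(x + 3)*(x^2 - 7*x + 10) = (x - 5)*(x - 1)*(x + 3)*(x - 2)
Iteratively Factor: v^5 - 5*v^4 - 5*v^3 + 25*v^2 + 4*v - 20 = (v + 2)*(v^4 - 7*v^3 + 9*v^2 + 7*v - 10) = (v - 1)*(v + 2)*(v^3 - 6*v^2 + 3*v + 10) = (v - 1)*(v + 1)*(v + 2)*(v^2 - 7*v + 10) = (v - 2)*(v - 1)*(v + 1)*(v + 2)*(v - 5)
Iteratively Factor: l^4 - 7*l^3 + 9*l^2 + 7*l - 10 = (l - 1)*(l^3 - 6*l^2 + 3*l + 10) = (l - 5)*(l - 1)*(l^2 - l - 2) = (l - 5)*(l - 1)*(l + 1)*(l - 2)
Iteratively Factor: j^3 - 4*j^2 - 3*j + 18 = (j - 3)*(j^2 - j - 6) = (j - 3)^2*(j + 2)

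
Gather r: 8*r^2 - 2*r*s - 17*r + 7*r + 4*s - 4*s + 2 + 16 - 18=8*r^2 + r*(-2*s - 10)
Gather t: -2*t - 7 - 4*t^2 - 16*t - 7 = -4*t^2 - 18*t - 14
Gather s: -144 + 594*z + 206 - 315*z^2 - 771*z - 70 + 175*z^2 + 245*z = -140*z^2 + 68*z - 8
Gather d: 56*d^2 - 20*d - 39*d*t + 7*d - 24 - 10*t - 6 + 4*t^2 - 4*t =56*d^2 + d*(-39*t - 13) + 4*t^2 - 14*t - 30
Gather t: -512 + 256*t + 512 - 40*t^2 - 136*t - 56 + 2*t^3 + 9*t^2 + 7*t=2*t^3 - 31*t^2 + 127*t - 56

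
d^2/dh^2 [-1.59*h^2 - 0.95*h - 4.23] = -3.18000000000000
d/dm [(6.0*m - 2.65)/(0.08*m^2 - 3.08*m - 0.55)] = (-0.48*m^2 + 0.423999999999999*m - 11.462)/(0.0064*m^4 - 0.4928*m^3 + 9.3984*m^2 + 3.388*m + 0.3025)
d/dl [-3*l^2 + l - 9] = 1 - 6*l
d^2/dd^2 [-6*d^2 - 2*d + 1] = -12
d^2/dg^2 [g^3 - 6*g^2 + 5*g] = 6*g - 12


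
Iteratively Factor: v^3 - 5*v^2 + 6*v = (v)*(v^2 - 5*v + 6) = v*(v - 3)*(v - 2)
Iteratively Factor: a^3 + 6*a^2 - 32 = (a + 4)*(a^2 + 2*a - 8) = (a - 2)*(a + 4)*(a + 4)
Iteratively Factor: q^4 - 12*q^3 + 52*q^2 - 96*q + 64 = (q - 4)*(q^3 - 8*q^2 + 20*q - 16) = (q - 4)*(q - 2)*(q^2 - 6*q + 8) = (q - 4)^2*(q - 2)*(q - 2)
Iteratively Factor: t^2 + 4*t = (t)*(t + 4)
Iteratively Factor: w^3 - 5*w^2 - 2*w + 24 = (w - 3)*(w^2 - 2*w - 8) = (w - 4)*(w - 3)*(w + 2)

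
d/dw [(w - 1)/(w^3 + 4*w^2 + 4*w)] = (-2*w^2 + 3*w + 2)/(w^2*(w^3 + 6*w^2 + 12*w + 8))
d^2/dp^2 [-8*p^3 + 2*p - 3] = -48*p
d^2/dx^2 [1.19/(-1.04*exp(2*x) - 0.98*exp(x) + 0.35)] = (-1.19*(2.08*exp(x) + 0.98)*(4.16*exp(x) + 1.96)*exp(x) + (4.9504*exp(x) + 1.1662)*(1.04*exp(2*x) + 0.98*exp(x) - 0.35))*exp(x)/(1.04*exp(2*x) + 0.98*exp(x) - 0.35)^3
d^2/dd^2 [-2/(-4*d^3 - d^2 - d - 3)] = 4*(-(12*d + 1)*(4*d^3 + d^2 + d + 3) + (12*d^2 + 2*d + 1)^2)/(4*d^3 + d^2 + d + 3)^3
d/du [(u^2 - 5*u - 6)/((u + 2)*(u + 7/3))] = 12*(7*u^2 + 16*u + 2)/(9*u^4 + 78*u^3 + 253*u^2 + 364*u + 196)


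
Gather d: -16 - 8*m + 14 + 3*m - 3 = -5*m - 5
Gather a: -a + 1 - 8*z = -a - 8*z + 1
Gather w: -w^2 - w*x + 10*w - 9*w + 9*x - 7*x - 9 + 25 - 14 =-w^2 + w*(1 - x) + 2*x + 2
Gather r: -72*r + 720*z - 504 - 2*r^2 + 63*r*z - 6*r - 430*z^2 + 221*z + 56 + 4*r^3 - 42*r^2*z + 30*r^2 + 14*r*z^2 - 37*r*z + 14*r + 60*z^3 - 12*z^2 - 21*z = 4*r^3 + r^2*(28 - 42*z) + r*(14*z^2 + 26*z - 64) + 60*z^3 - 442*z^2 + 920*z - 448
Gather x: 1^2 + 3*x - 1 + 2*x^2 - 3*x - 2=2*x^2 - 2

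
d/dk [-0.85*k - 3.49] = -0.850000000000000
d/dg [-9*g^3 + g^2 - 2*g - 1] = -27*g^2 + 2*g - 2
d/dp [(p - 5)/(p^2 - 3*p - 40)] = (p^2 - 3*p - (p - 5)*(2*p - 3) - 40)/(-p^2 + 3*p + 40)^2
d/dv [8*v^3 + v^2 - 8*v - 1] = 24*v^2 + 2*v - 8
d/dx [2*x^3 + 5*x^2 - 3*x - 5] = 6*x^2 + 10*x - 3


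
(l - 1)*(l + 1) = l^2 - 1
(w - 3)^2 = w^2 - 6*w + 9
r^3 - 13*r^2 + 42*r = r*(r - 7)*(r - 6)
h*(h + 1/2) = h^2 + h/2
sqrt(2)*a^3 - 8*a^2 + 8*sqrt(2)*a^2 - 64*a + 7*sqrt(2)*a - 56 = (a + 7)*(a - 4*sqrt(2))*(sqrt(2)*a + sqrt(2))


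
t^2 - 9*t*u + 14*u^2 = (t - 7*u)*(t - 2*u)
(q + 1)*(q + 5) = q^2 + 6*q + 5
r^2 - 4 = (r - 2)*(r + 2)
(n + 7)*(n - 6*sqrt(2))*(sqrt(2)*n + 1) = sqrt(2)*n^3 - 11*n^2 + 7*sqrt(2)*n^2 - 77*n - 6*sqrt(2)*n - 42*sqrt(2)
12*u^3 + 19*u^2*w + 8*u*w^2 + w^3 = (u + w)*(3*u + w)*(4*u + w)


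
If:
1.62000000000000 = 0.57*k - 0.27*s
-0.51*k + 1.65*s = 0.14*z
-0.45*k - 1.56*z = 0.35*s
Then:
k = 3.28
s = 0.91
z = -1.15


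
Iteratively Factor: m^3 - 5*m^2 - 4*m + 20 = (m - 2)*(m^2 - 3*m - 10) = (m - 5)*(m - 2)*(m + 2)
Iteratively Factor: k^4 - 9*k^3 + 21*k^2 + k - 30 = (k + 1)*(k^3 - 10*k^2 + 31*k - 30) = (k - 3)*(k + 1)*(k^2 - 7*k + 10) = (k - 5)*(k - 3)*(k + 1)*(k - 2)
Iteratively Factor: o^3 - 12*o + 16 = (o - 2)*(o^2 + 2*o - 8) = (o - 2)^2*(o + 4)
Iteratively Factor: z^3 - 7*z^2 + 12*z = (z - 4)*(z^2 - 3*z) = z*(z - 4)*(z - 3)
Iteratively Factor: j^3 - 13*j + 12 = (j - 3)*(j^2 + 3*j - 4) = (j - 3)*(j - 1)*(j + 4)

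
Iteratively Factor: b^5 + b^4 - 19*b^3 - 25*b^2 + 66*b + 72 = (b + 3)*(b^4 - 2*b^3 - 13*b^2 + 14*b + 24) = (b + 3)^2*(b^3 - 5*b^2 + 2*b + 8) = (b + 1)*(b + 3)^2*(b^2 - 6*b + 8) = (b - 4)*(b + 1)*(b + 3)^2*(b - 2)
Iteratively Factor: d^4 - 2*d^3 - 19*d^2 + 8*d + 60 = (d + 3)*(d^3 - 5*d^2 - 4*d + 20) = (d - 2)*(d + 3)*(d^2 - 3*d - 10) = (d - 5)*(d - 2)*(d + 3)*(d + 2)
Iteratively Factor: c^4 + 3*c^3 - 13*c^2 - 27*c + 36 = (c + 4)*(c^3 - c^2 - 9*c + 9) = (c - 3)*(c + 4)*(c^2 + 2*c - 3) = (c - 3)*(c - 1)*(c + 4)*(c + 3)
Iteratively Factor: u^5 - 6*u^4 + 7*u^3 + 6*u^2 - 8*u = (u - 1)*(u^4 - 5*u^3 + 2*u^2 + 8*u) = u*(u - 1)*(u^3 - 5*u^2 + 2*u + 8) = u*(u - 2)*(u - 1)*(u^2 - 3*u - 4) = u*(u - 2)*(u - 1)*(u + 1)*(u - 4)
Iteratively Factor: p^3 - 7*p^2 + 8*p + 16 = (p - 4)*(p^2 - 3*p - 4) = (p - 4)^2*(p + 1)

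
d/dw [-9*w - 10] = -9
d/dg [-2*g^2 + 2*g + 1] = 2 - 4*g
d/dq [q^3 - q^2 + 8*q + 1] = 3*q^2 - 2*q + 8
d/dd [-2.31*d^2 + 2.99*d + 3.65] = 2.99 - 4.62*d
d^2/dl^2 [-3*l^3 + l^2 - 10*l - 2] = 2 - 18*l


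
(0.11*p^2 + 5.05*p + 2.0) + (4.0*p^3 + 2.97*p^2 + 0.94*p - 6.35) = 4.0*p^3 + 3.08*p^2 + 5.99*p - 4.35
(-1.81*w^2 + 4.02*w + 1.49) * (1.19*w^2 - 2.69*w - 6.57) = -2.1539*w^4 + 9.6527*w^3 + 2.851*w^2 - 30.4195*w - 9.7893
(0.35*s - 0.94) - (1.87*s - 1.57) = 0.63 - 1.52*s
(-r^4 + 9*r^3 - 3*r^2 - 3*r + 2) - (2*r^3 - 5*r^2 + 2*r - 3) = -r^4 + 7*r^3 + 2*r^2 - 5*r + 5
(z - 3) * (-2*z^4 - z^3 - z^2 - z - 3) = -2*z^5 + 5*z^4 + 2*z^3 + 2*z^2 + 9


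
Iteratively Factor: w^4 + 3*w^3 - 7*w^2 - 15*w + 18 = (w - 2)*(w^3 + 5*w^2 + 3*w - 9) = (w - 2)*(w - 1)*(w^2 + 6*w + 9) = (w - 2)*(w - 1)*(w + 3)*(w + 3)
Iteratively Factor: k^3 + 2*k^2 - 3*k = (k)*(k^2 + 2*k - 3) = k*(k - 1)*(k + 3)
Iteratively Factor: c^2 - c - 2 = (c + 1)*(c - 2)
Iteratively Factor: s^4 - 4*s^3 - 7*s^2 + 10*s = (s - 5)*(s^3 + s^2 - 2*s) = (s - 5)*(s + 2)*(s^2 - s) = (s - 5)*(s - 1)*(s + 2)*(s)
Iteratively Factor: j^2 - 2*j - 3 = (j - 3)*(j + 1)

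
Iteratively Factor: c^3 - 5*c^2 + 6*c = (c - 2)*(c^2 - 3*c) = c*(c - 2)*(c - 3)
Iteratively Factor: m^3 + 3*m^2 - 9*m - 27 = (m - 3)*(m^2 + 6*m + 9) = (m - 3)*(m + 3)*(m + 3)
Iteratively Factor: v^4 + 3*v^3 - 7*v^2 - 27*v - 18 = (v + 2)*(v^3 + v^2 - 9*v - 9) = (v + 1)*(v + 2)*(v^2 - 9) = (v - 3)*(v + 1)*(v + 2)*(v + 3)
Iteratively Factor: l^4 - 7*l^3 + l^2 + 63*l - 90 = (l - 3)*(l^3 - 4*l^2 - 11*l + 30) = (l - 5)*(l - 3)*(l^2 + l - 6) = (l - 5)*(l - 3)*(l + 3)*(l - 2)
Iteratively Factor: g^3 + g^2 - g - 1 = (g - 1)*(g^2 + 2*g + 1) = (g - 1)*(g + 1)*(g + 1)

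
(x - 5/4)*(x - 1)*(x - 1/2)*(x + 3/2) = x^4 - 5*x^3/4 - 7*x^2/4 + 47*x/16 - 15/16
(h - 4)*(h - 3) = h^2 - 7*h + 12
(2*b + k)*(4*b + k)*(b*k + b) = 8*b^3*k + 8*b^3 + 6*b^2*k^2 + 6*b^2*k + b*k^3 + b*k^2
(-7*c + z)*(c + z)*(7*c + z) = -49*c^3 - 49*c^2*z + c*z^2 + z^3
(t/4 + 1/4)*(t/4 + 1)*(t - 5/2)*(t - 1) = t^4/16 + 3*t^3/32 - 11*t^2/16 - 3*t/32 + 5/8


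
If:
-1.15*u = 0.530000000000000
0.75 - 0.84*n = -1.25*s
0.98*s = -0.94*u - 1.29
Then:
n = -0.41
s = -0.87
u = -0.46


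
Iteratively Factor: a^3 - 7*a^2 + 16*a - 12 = (a - 2)*(a^2 - 5*a + 6) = (a - 3)*(a - 2)*(a - 2)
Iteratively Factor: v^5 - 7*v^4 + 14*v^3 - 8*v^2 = (v - 2)*(v^4 - 5*v^3 + 4*v^2) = v*(v - 2)*(v^3 - 5*v^2 + 4*v) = v*(v - 4)*(v - 2)*(v^2 - v) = v^2*(v - 4)*(v - 2)*(v - 1)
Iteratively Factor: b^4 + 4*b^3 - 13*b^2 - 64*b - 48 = (b + 4)*(b^3 - 13*b - 12) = (b + 1)*(b + 4)*(b^2 - b - 12) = (b + 1)*(b + 3)*(b + 4)*(b - 4)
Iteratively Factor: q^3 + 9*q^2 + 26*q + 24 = (q + 2)*(q^2 + 7*q + 12) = (q + 2)*(q + 3)*(q + 4)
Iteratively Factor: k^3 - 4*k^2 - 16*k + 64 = (k + 4)*(k^2 - 8*k + 16) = (k - 4)*(k + 4)*(k - 4)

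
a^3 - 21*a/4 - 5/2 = (a - 5/2)*(a + 1/2)*(a + 2)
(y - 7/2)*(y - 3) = y^2 - 13*y/2 + 21/2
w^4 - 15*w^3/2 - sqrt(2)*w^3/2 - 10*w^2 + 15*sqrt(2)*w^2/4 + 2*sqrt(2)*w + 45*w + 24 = (w - 8)*(w + 1/2)*(w - 2*sqrt(2))*(w + 3*sqrt(2)/2)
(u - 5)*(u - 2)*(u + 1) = u^3 - 6*u^2 + 3*u + 10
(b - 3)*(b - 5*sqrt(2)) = b^2 - 5*sqrt(2)*b - 3*b + 15*sqrt(2)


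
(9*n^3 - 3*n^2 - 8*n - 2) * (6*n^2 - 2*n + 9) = 54*n^5 - 36*n^4 + 39*n^3 - 23*n^2 - 68*n - 18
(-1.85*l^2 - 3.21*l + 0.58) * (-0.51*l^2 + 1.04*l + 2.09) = 0.9435*l^4 - 0.2869*l^3 - 7.5007*l^2 - 6.1057*l + 1.2122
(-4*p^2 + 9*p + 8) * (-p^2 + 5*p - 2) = 4*p^4 - 29*p^3 + 45*p^2 + 22*p - 16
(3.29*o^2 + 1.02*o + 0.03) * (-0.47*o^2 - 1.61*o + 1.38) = -1.5463*o^4 - 5.7763*o^3 + 2.8839*o^2 + 1.3593*o + 0.0414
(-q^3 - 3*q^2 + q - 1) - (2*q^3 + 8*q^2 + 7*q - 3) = -3*q^3 - 11*q^2 - 6*q + 2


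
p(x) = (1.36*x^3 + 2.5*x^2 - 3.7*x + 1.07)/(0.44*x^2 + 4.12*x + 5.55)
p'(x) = (-0.88*x - 4.12)*(1.36*x^3 + 2.5*x^2 - 3.7*x + 1.07)/(0.44*x^2 + 4.12*x + 5.55)^2 + (4.08*x^2 + 5.0*x - 3.7)/(0.44*x^2 + 4.12*x + 5.55) = (0.5984*x^4 + 11.2064*x^3 + 34.572*x^2 + 26.8084*x - 24.9434)/(0.1936*x^4 + 3.6256*x^3 + 21.8584*x^2 + 45.732*x + 30.8025)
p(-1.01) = 3.24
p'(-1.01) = -8.20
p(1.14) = 0.20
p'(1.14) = 0.58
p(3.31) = 2.73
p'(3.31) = 1.60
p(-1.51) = 23.11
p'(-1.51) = -200.16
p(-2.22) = -4.71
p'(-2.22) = -10.86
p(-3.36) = 2.97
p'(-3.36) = -6.65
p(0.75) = 0.03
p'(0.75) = 0.25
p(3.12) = 2.43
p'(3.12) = 1.54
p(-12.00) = -99.88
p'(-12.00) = -6.13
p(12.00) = 22.53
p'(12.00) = 2.65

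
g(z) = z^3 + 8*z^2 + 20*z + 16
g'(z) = 3*z^2 + 16*z + 20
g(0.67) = 33.29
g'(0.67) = 32.07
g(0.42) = 25.89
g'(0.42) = 27.25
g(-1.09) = 2.41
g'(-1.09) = 6.12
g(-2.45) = 0.31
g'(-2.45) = -1.19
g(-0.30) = 10.69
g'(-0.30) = 15.47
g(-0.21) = 12.14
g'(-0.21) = 16.77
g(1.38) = 61.46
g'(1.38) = 47.79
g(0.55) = 29.59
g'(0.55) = 29.71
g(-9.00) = -245.00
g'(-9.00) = 119.00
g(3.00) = 175.00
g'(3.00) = 95.00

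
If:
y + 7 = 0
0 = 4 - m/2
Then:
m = 8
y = -7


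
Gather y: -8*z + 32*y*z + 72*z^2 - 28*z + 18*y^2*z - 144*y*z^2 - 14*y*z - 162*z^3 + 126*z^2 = 18*y^2*z + y*(-144*z^2 + 18*z) - 162*z^3 + 198*z^2 - 36*z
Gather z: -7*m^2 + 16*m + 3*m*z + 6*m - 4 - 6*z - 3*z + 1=-7*m^2 + 22*m + z*(3*m - 9) - 3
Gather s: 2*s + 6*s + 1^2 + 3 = 8*s + 4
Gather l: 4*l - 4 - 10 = 4*l - 14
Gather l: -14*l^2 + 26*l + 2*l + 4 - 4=-14*l^2 + 28*l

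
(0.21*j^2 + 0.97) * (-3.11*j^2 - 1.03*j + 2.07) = -0.6531*j^4 - 0.2163*j^3 - 2.582*j^2 - 0.9991*j + 2.0079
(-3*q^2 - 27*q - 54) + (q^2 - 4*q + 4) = -2*q^2 - 31*q - 50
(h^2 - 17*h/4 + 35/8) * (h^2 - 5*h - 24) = h^4 - 37*h^3/4 + 13*h^2/8 + 641*h/8 - 105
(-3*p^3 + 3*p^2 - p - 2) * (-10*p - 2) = 30*p^4 - 24*p^3 + 4*p^2 + 22*p + 4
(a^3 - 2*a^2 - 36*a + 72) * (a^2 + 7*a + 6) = a^5 + 5*a^4 - 44*a^3 - 192*a^2 + 288*a + 432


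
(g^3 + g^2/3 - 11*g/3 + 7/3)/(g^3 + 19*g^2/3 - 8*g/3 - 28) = (g^2 - 2*g + 1)/(g^2 + 4*g - 12)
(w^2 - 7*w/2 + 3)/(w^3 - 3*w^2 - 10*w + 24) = (w - 3/2)/(w^2 - w - 12)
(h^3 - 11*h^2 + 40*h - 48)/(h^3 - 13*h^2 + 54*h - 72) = (h - 4)/(h - 6)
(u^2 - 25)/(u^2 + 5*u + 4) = (u^2 - 25)/(u^2 + 5*u + 4)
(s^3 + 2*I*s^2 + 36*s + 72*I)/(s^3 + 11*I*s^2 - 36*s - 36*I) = (s - 6*I)/(s + 3*I)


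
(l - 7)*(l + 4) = l^2 - 3*l - 28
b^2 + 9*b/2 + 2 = (b + 1/2)*(b + 4)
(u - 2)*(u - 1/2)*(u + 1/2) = u^3 - 2*u^2 - u/4 + 1/2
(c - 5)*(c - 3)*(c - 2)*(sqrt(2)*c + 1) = sqrt(2)*c^4 - 10*sqrt(2)*c^3 + c^3 - 10*c^2 + 31*sqrt(2)*c^2 - 30*sqrt(2)*c + 31*c - 30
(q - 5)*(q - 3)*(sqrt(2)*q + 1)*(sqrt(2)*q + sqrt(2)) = 2*q^4 - 14*q^3 + sqrt(2)*q^3 - 7*sqrt(2)*q^2 + 14*q^2 + 7*sqrt(2)*q + 30*q + 15*sqrt(2)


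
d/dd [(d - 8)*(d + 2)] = 2*d - 6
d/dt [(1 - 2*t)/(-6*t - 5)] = 16/(6*t + 5)^2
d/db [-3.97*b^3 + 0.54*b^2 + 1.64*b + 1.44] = -11.91*b^2 + 1.08*b + 1.64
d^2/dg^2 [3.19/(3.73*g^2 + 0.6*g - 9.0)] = (-88.764302*g^2 - 14.27844*g + 3.19*(7.46*g + 0.6)*(14.92*g + 1.2) + 214.1766)/(3.73*g^2 + 0.6*g - 9.0)^3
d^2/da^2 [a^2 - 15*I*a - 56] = 2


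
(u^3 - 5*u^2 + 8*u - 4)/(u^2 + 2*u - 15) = (u^3 - 5*u^2 + 8*u - 4)/(u^2 + 2*u - 15)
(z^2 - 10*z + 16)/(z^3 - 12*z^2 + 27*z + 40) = (z - 2)/(z^2 - 4*z - 5)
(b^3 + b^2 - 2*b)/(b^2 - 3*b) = (b^2 + b - 2)/(b - 3)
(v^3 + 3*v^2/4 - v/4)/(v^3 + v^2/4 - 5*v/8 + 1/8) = 2*v/(2*v - 1)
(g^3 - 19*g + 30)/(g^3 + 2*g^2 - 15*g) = (g - 2)/g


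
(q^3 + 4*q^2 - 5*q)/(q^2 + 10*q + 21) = q*(q^2 + 4*q - 5)/(q^2 + 10*q + 21)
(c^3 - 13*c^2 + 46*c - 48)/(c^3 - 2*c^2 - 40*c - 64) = (c^2 - 5*c + 6)/(c^2 + 6*c + 8)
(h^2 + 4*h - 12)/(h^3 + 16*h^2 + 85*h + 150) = (h - 2)/(h^2 + 10*h + 25)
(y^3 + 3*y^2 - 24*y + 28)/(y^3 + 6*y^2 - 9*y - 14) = (y - 2)/(y + 1)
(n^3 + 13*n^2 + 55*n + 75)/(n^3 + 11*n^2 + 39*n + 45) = (n + 5)/(n + 3)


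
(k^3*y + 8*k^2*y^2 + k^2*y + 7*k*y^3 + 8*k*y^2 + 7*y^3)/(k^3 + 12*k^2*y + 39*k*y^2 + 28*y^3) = y*(k + 1)/(k + 4*y)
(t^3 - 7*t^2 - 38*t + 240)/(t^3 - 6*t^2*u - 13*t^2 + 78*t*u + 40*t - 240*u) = (t + 6)/(t - 6*u)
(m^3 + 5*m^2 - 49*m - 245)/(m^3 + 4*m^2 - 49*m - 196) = (m + 5)/(m + 4)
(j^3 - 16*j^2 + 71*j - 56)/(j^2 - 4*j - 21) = (j^2 - 9*j + 8)/(j + 3)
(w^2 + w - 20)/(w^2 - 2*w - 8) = (w + 5)/(w + 2)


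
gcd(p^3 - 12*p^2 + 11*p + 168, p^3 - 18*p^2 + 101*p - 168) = p^2 - 15*p + 56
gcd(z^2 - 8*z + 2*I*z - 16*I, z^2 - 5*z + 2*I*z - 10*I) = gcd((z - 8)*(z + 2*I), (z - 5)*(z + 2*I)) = z + 2*I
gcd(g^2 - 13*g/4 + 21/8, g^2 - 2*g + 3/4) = g - 3/2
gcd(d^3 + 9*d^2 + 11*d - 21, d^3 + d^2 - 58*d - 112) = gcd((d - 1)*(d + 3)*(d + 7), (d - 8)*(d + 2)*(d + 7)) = d + 7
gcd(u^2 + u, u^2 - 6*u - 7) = u + 1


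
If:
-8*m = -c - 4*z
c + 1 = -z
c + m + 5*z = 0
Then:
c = -44/35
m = -1/35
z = 9/35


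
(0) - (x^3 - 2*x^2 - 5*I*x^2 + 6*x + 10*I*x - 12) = -x^3 + 2*x^2 + 5*I*x^2 - 6*x - 10*I*x + 12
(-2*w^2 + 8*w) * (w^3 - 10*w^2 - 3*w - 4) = -2*w^5 + 28*w^4 - 74*w^3 - 16*w^2 - 32*w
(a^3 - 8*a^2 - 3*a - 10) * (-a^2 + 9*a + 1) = -a^5 + 17*a^4 - 68*a^3 - 25*a^2 - 93*a - 10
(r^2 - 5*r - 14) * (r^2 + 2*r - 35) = r^4 - 3*r^3 - 59*r^2 + 147*r + 490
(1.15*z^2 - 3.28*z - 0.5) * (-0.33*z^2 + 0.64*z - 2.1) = -0.3795*z^4 + 1.8184*z^3 - 4.3492*z^2 + 6.568*z + 1.05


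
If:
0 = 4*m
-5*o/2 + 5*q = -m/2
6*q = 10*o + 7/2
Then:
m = 0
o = -1/2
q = -1/4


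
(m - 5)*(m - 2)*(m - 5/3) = m^3 - 26*m^2/3 + 65*m/3 - 50/3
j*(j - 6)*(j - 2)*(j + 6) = j^4 - 2*j^3 - 36*j^2 + 72*j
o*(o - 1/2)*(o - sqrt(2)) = o^3 - sqrt(2)*o^2 - o^2/2 + sqrt(2)*o/2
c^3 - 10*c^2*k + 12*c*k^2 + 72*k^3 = (c - 6*k)^2*(c + 2*k)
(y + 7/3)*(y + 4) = y^2 + 19*y/3 + 28/3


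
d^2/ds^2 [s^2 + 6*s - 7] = 2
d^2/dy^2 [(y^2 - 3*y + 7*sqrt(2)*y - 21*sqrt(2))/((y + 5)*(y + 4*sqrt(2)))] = 2*(-8*y^3 + 3*sqrt(2)*y^3 - 123*sqrt(2)*y^2 - 1344*y - 135*sqrt(2)*y - 2017*sqrt(2) - 960)/(y^6 + 15*y^5 + 12*sqrt(2)*y^5 + 171*y^4 + 180*sqrt(2)*y^4 + 1028*sqrt(2)*y^3 + 1565*y^3 + 3420*sqrt(2)*y^2 + 7200*y^2 + 12000*y + 9600*sqrt(2)*y + 16000*sqrt(2))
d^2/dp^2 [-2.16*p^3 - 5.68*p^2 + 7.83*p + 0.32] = -12.96*p - 11.36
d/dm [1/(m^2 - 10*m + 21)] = 2*(5 - m)/(m^2 - 10*m + 21)^2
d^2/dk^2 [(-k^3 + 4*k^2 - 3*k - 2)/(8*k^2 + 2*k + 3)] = 2*(-236*k^3 - 690*k^2 + 93*k + 94)/(512*k^6 + 384*k^5 + 672*k^4 + 296*k^3 + 252*k^2 + 54*k + 27)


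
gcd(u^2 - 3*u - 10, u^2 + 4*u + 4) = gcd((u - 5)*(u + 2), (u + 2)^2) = u + 2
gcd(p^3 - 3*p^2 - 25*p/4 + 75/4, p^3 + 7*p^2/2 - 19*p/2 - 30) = p^2 - p/2 - 15/2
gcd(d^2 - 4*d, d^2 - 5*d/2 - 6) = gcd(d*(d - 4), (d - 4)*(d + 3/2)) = d - 4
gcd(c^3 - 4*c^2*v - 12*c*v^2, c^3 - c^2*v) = c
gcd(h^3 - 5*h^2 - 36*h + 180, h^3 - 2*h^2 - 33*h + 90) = h^2 + h - 30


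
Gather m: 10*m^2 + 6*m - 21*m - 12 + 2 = 10*m^2 - 15*m - 10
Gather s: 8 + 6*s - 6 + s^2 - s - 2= s^2 + 5*s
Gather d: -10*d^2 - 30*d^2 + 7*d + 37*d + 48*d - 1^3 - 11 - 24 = -40*d^2 + 92*d - 36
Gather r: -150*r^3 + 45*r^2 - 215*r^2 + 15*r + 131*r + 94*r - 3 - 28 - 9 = -150*r^3 - 170*r^2 + 240*r - 40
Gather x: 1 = 1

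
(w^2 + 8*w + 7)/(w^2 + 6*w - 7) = (w + 1)/(w - 1)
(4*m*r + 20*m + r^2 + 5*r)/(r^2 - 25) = (4*m + r)/(r - 5)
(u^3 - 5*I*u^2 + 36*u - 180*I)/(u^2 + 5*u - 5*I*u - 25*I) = (u^2 + 36)/(u + 5)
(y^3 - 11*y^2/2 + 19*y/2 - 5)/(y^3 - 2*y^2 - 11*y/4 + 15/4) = 2*(y - 2)/(2*y + 3)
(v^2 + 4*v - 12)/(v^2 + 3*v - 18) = (v - 2)/(v - 3)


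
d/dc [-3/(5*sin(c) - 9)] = 15*cos(c)/(5*sin(c) - 9)^2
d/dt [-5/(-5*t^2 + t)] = 5*(1 - 10*t)/(t^2*(5*t - 1)^2)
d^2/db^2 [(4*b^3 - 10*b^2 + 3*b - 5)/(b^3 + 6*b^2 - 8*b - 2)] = 2*(-34*b^6 + 105*b^5 - 168*b^4 - 424*b^3 - 552*b^2 + 846*b - 468)/(b^9 + 18*b^8 + 84*b^7 - 78*b^6 - 744*b^5 + 1032*b^4 + 76*b^3 - 312*b^2 - 96*b - 8)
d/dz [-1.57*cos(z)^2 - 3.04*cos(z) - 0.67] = (3.14*cos(z) + 3.04)*sin(z)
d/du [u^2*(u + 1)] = u*(3*u + 2)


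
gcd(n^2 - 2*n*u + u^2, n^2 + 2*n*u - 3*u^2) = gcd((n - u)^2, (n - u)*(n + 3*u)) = -n + u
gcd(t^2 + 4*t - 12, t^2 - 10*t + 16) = t - 2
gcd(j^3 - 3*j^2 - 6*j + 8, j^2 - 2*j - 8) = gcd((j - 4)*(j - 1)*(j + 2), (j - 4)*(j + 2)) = j^2 - 2*j - 8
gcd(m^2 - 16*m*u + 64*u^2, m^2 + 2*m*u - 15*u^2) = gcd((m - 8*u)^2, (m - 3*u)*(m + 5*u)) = 1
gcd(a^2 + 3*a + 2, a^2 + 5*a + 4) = a + 1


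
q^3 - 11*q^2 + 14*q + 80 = (q - 8)*(q - 5)*(q + 2)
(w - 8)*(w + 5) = w^2 - 3*w - 40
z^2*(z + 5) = z^3 + 5*z^2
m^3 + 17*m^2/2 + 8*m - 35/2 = (m - 1)*(m + 5/2)*(m + 7)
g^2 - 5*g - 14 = (g - 7)*(g + 2)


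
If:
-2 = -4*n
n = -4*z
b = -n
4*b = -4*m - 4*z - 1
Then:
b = -1/2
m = 3/8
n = 1/2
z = -1/8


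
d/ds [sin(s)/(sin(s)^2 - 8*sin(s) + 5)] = (cos(s)^2 + 4)*cos(s)/(sin(s)^2 - 8*sin(s) + 5)^2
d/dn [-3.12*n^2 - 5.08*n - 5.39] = -6.24*n - 5.08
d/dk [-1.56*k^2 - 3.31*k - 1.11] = -3.12*k - 3.31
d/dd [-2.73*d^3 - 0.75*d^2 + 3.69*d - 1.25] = -8.19*d^2 - 1.5*d + 3.69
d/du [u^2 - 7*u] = 2*u - 7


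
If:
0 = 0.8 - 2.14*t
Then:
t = 0.37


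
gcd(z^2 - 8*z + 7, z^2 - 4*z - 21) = z - 7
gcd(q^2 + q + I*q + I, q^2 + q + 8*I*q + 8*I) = q + 1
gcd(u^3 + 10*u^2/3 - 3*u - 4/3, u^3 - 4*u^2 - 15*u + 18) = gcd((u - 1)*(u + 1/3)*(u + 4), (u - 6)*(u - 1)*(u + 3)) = u - 1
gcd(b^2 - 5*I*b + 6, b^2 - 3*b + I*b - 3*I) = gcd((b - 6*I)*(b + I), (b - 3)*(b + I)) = b + I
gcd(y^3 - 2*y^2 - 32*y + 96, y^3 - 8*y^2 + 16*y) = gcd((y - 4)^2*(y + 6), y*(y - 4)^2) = y^2 - 8*y + 16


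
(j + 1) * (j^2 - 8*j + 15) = j^3 - 7*j^2 + 7*j + 15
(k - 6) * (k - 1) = k^2 - 7*k + 6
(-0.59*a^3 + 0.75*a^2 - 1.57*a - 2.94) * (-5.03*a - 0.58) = 2.9677*a^4 - 3.4303*a^3 + 7.4621*a^2 + 15.6988*a + 1.7052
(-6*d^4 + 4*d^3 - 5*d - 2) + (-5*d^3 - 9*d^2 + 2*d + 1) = -6*d^4 - d^3 - 9*d^2 - 3*d - 1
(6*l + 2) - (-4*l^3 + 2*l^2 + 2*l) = 4*l^3 - 2*l^2 + 4*l + 2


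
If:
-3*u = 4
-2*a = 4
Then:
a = -2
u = -4/3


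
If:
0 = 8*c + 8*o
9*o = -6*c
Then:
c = 0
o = 0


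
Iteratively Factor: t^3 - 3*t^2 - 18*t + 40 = (t - 2)*(t^2 - t - 20) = (t - 5)*(t - 2)*(t + 4)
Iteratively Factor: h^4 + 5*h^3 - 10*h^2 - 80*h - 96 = (h + 3)*(h^3 + 2*h^2 - 16*h - 32) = (h - 4)*(h + 3)*(h^2 + 6*h + 8) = (h - 4)*(h + 2)*(h + 3)*(h + 4)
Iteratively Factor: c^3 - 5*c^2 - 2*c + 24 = (c - 4)*(c^2 - c - 6) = (c - 4)*(c + 2)*(c - 3)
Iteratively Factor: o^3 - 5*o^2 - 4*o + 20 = (o + 2)*(o^2 - 7*o + 10) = (o - 5)*(o + 2)*(o - 2)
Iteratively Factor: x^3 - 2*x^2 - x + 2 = (x - 2)*(x^2 - 1) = (x - 2)*(x + 1)*(x - 1)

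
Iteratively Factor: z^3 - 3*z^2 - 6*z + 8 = (z - 4)*(z^2 + z - 2) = (z - 4)*(z - 1)*(z + 2)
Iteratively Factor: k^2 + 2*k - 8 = (k - 2)*(k + 4)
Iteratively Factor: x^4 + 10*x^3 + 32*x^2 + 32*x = (x)*(x^3 + 10*x^2 + 32*x + 32) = x*(x + 2)*(x^2 + 8*x + 16) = x*(x + 2)*(x + 4)*(x + 4)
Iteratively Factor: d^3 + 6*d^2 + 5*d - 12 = (d - 1)*(d^2 + 7*d + 12) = (d - 1)*(d + 4)*(d + 3)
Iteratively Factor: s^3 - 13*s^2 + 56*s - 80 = (s - 5)*(s^2 - 8*s + 16) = (s - 5)*(s - 4)*(s - 4)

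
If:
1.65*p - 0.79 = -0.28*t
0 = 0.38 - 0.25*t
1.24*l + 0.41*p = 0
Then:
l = -0.07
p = 0.22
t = 1.52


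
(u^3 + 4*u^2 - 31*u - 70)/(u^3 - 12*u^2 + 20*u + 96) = (u^2 + 2*u - 35)/(u^2 - 14*u + 48)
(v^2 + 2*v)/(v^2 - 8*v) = (v + 2)/(v - 8)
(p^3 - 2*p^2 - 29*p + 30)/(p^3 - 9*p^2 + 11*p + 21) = (p^3 - 2*p^2 - 29*p + 30)/(p^3 - 9*p^2 + 11*p + 21)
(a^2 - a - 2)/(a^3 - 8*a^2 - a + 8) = (a - 2)/(a^2 - 9*a + 8)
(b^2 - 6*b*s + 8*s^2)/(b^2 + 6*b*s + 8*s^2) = (b^2 - 6*b*s + 8*s^2)/(b^2 + 6*b*s + 8*s^2)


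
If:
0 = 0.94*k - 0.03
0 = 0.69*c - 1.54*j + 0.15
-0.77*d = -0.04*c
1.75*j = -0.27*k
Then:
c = -0.23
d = -0.01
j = -0.00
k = 0.03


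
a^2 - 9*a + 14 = (a - 7)*(a - 2)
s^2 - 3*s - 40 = (s - 8)*(s + 5)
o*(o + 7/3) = o^2 + 7*o/3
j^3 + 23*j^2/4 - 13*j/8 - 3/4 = (j - 1/2)*(j + 1/4)*(j + 6)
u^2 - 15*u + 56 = (u - 8)*(u - 7)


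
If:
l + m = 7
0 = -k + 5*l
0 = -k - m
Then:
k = -35/4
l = -7/4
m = 35/4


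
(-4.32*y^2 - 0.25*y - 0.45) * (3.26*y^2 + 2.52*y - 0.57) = -14.0832*y^4 - 11.7014*y^3 + 0.3654*y^2 - 0.9915*y + 0.2565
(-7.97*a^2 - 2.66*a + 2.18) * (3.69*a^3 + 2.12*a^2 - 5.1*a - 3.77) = -29.4093*a^5 - 26.7118*a^4 + 43.052*a^3 + 48.2345*a^2 - 1.0898*a - 8.2186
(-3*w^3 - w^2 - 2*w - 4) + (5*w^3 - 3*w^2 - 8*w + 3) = 2*w^3 - 4*w^2 - 10*w - 1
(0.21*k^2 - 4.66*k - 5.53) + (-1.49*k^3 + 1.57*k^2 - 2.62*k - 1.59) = -1.49*k^3 + 1.78*k^2 - 7.28*k - 7.12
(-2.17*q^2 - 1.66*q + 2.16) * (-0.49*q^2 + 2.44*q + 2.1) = 1.0633*q^4 - 4.4814*q^3 - 9.6658*q^2 + 1.7844*q + 4.536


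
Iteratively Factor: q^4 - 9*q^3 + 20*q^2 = (q - 4)*(q^3 - 5*q^2) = q*(q - 4)*(q^2 - 5*q) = q*(q - 5)*(q - 4)*(q)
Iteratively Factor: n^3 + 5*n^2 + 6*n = (n + 3)*(n^2 + 2*n) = (n + 2)*(n + 3)*(n)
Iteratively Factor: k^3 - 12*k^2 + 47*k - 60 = (k - 4)*(k^2 - 8*k + 15) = (k - 5)*(k - 4)*(k - 3)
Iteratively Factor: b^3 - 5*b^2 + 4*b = (b - 1)*(b^2 - 4*b) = (b - 4)*(b - 1)*(b)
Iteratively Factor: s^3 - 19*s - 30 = (s + 2)*(s^2 - 2*s - 15) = (s + 2)*(s + 3)*(s - 5)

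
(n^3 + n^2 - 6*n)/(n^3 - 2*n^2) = (n + 3)/n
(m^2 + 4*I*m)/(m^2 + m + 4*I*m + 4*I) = m/(m + 1)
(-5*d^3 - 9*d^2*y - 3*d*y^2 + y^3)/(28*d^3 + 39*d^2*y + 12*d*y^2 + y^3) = (-5*d^2 - 4*d*y + y^2)/(28*d^2 + 11*d*y + y^2)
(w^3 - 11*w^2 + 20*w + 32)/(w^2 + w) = w - 12 + 32/w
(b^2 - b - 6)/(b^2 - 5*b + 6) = (b + 2)/(b - 2)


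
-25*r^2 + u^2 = (-5*r + u)*(5*r + u)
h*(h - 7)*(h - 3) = h^3 - 10*h^2 + 21*h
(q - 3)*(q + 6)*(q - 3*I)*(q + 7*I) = q^4 + 3*q^3 + 4*I*q^3 + 3*q^2 + 12*I*q^2 + 63*q - 72*I*q - 378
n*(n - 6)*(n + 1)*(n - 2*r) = n^4 - 2*n^3*r - 5*n^3 + 10*n^2*r - 6*n^2 + 12*n*r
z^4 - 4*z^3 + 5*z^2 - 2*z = z*(z - 2)*(z - 1)^2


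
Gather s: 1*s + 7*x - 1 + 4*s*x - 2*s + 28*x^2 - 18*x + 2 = s*(4*x - 1) + 28*x^2 - 11*x + 1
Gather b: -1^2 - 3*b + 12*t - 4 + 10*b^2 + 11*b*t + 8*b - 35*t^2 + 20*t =10*b^2 + b*(11*t + 5) - 35*t^2 + 32*t - 5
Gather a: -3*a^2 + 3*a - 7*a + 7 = -3*a^2 - 4*a + 7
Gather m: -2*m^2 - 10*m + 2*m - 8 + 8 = -2*m^2 - 8*m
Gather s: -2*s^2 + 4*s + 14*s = -2*s^2 + 18*s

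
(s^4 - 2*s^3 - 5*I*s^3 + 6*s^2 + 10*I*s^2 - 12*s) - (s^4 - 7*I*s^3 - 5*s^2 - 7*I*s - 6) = -2*s^3 + 2*I*s^3 + 11*s^2 + 10*I*s^2 - 12*s + 7*I*s + 6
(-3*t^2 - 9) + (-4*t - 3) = -3*t^2 - 4*t - 12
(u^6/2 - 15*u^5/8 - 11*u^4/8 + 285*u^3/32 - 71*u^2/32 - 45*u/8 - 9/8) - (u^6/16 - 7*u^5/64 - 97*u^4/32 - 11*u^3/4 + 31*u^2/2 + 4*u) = 7*u^6/16 - 113*u^5/64 + 53*u^4/32 + 373*u^3/32 - 567*u^2/32 - 77*u/8 - 9/8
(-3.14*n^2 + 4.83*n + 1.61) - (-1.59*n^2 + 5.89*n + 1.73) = -1.55*n^2 - 1.06*n - 0.12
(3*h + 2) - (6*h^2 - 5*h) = -6*h^2 + 8*h + 2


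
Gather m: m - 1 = m - 1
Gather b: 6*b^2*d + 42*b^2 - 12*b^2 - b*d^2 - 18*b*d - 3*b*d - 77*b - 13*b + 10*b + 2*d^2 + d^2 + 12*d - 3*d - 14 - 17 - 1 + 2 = b^2*(6*d + 30) + b*(-d^2 - 21*d - 80) + 3*d^2 + 9*d - 30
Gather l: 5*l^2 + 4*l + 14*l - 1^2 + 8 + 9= 5*l^2 + 18*l + 16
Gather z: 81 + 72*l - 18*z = 72*l - 18*z + 81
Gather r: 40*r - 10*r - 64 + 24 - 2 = 30*r - 42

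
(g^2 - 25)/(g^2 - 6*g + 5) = (g + 5)/(g - 1)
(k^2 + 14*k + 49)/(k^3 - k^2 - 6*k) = (k^2 + 14*k + 49)/(k*(k^2 - k - 6))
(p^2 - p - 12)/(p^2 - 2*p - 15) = (p - 4)/(p - 5)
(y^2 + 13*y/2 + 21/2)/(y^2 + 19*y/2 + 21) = (y + 3)/(y + 6)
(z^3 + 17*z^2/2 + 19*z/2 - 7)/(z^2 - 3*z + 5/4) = 2*(z^2 + 9*z + 14)/(2*z - 5)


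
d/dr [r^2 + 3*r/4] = 2*r + 3/4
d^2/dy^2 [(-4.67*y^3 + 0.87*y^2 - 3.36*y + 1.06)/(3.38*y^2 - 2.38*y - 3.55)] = (-227.750868*y^3 - 101.447016*y^2 - 646.184274*y + 116.152038)/(38.614472*y^6 - 81.570216*y^5 - 64.232844*y^4 + 157.864448*y^3 + 67.46349*y^2 - 89.98185*y - 44.738875)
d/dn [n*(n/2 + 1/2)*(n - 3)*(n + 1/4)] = 2*n^3 - 21*n^2/8 - 7*n/2 - 3/8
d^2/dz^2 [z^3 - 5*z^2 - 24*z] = 6*z - 10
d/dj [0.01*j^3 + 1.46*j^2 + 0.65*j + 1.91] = 0.03*j^2 + 2.92*j + 0.65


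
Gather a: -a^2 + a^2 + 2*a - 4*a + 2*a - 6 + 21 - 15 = 0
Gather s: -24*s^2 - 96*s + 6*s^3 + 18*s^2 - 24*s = 6*s^3 - 6*s^2 - 120*s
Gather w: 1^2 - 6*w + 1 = 2 - 6*w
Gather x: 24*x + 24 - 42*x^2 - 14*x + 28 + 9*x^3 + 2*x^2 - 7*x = 9*x^3 - 40*x^2 + 3*x + 52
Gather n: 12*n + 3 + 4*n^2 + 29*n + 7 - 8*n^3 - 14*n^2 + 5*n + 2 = -8*n^3 - 10*n^2 + 46*n + 12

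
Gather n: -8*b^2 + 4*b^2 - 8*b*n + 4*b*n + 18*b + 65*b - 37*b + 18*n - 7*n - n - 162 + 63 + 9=-4*b^2 + 46*b + n*(10 - 4*b) - 90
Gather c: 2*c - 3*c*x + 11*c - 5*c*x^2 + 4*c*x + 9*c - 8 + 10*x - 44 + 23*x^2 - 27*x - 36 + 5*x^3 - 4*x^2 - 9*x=c*(-5*x^2 + x + 22) + 5*x^3 + 19*x^2 - 26*x - 88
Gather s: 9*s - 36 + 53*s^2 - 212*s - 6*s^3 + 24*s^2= -6*s^3 + 77*s^2 - 203*s - 36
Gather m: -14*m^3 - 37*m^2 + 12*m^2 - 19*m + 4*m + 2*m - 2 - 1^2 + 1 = -14*m^3 - 25*m^2 - 13*m - 2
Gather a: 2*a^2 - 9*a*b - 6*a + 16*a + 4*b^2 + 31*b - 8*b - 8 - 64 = 2*a^2 + a*(10 - 9*b) + 4*b^2 + 23*b - 72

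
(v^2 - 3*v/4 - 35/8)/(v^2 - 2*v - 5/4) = (4*v + 7)/(2*(2*v + 1))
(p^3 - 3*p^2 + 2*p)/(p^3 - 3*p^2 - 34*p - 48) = p*(-p^2 + 3*p - 2)/(-p^3 + 3*p^2 + 34*p + 48)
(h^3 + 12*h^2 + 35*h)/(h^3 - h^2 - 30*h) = (h + 7)/(h - 6)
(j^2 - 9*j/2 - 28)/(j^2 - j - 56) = (j + 7/2)/(j + 7)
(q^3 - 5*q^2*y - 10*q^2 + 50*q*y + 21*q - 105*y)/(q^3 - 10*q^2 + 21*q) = (q - 5*y)/q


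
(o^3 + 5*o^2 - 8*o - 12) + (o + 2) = o^3 + 5*o^2 - 7*o - 10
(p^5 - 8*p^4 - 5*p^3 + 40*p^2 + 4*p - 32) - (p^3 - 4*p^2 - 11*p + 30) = p^5 - 8*p^4 - 6*p^3 + 44*p^2 + 15*p - 62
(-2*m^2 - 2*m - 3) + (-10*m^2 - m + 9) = -12*m^2 - 3*m + 6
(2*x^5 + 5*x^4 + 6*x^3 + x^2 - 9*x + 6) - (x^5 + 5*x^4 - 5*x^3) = x^5 + 11*x^3 + x^2 - 9*x + 6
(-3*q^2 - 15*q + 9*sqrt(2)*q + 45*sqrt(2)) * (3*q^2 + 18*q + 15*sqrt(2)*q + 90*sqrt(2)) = -9*q^4 - 99*q^3 - 18*sqrt(2)*q^3 - 198*sqrt(2)*q^2 - 540*sqrt(2)*q + 2970*q + 8100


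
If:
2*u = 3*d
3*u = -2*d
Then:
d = 0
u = 0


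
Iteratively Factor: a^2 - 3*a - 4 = (a - 4)*(a + 1)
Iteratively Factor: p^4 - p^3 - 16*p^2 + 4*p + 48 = (p + 2)*(p^3 - 3*p^2 - 10*p + 24) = (p - 4)*(p + 2)*(p^2 + p - 6) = (p - 4)*(p - 2)*(p + 2)*(p + 3)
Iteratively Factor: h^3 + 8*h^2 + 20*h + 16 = (h + 2)*(h^2 + 6*h + 8) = (h + 2)^2*(h + 4)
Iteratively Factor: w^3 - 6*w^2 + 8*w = (w - 4)*(w^2 - 2*w) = (w - 4)*(w - 2)*(w)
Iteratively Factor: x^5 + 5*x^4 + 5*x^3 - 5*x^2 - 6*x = (x + 1)*(x^4 + 4*x^3 + x^2 - 6*x) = (x + 1)*(x + 3)*(x^3 + x^2 - 2*x) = (x + 1)*(x + 2)*(x + 3)*(x^2 - x) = x*(x + 1)*(x + 2)*(x + 3)*(x - 1)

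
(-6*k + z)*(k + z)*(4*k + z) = -24*k^3 - 26*k^2*z - k*z^2 + z^3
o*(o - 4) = o^2 - 4*o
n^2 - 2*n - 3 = (n - 3)*(n + 1)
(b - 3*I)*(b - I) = b^2 - 4*I*b - 3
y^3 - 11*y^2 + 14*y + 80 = (y - 8)*(y - 5)*(y + 2)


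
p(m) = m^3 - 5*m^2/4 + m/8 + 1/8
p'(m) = 3*m^2 - 5*m/2 + 1/8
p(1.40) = 0.59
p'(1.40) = 2.50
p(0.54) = -0.01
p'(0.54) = -0.35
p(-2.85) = -33.53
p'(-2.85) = 31.62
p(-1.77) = -9.56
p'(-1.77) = 13.95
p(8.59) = 542.80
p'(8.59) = 200.01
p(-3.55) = -60.81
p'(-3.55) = 46.81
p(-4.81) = -140.68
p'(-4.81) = 81.56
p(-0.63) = -0.70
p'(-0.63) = 2.89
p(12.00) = 1549.62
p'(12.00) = 402.12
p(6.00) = 171.88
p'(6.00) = 93.12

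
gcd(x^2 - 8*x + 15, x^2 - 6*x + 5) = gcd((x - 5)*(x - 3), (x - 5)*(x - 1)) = x - 5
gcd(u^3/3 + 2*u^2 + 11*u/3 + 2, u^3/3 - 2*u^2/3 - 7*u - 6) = u^2 + 4*u + 3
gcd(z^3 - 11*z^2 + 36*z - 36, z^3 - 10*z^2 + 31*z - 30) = z^2 - 5*z + 6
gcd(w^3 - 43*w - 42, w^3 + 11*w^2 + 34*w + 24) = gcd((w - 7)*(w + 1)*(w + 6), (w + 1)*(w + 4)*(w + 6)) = w^2 + 7*w + 6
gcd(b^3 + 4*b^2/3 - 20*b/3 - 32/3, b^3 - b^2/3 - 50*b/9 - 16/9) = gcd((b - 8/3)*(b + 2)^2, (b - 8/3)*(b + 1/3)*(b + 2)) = b^2 - 2*b/3 - 16/3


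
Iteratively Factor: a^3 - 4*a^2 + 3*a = (a - 3)*(a^2 - a) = a*(a - 3)*(a - 1)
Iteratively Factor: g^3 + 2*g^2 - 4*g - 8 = (g - 2)*(g^2 + 4*g + 4) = (g - 2)*(g + 2)*(g + 2)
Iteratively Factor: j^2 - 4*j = (j - 4)*(j)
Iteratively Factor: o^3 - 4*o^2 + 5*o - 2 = (o - 1)*(o^2 - 3*o + 2) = (o - 1)^2*(o - 2)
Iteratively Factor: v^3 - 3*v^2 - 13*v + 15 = (v + 3)*(v^2 - 6*v + 5) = (v - 5)*(v + 3)*(v - 1)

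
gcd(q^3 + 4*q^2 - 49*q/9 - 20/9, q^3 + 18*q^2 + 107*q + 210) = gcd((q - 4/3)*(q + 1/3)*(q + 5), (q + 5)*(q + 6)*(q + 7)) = q + 5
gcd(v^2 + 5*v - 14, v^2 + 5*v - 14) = v^2 + 5*v - 14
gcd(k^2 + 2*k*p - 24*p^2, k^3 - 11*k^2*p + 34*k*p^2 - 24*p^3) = -k + 4*p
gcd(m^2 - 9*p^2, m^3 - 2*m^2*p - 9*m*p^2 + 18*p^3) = -m^2 + 9*p^2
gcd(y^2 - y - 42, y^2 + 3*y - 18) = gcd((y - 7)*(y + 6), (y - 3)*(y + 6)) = y + 6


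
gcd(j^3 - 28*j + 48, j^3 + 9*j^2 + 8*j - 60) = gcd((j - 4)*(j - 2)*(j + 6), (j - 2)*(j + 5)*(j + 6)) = j^2 + 4*j - 12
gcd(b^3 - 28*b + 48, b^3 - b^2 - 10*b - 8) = b - 4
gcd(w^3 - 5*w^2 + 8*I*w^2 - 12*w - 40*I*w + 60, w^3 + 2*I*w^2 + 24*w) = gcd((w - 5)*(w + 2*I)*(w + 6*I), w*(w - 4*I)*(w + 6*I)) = w + 6*I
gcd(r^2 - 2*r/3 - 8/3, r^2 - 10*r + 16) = r - 2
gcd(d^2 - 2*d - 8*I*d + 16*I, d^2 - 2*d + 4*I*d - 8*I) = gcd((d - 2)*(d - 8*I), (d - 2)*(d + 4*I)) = d - 2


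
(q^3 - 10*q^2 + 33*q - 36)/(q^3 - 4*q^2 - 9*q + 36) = (q - 3)/(q + 3)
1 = 1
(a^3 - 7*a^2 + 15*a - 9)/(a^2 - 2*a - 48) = (-a^3 + 7*a^2 - 15*a + 9)/(-a^2 + 2*a + 48)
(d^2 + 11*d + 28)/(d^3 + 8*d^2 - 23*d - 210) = (d + 4)/(d^2 + d - 30)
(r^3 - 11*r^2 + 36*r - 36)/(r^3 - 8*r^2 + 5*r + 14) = (r^2 - 9*r + 18)/(r^2 - 6*r - 7)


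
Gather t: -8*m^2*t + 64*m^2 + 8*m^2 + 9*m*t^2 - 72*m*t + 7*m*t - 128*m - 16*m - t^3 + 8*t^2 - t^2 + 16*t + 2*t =72*m^2 - 144*m - t^3 + t^2*(9*m + 7) + t*(-8*m^2 - 65*m + 18)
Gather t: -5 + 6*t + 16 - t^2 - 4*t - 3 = -t^2 + 2*t + 8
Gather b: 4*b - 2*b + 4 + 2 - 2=2*b + 4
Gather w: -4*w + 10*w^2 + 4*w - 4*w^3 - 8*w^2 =-4*w^3 + 2*w^2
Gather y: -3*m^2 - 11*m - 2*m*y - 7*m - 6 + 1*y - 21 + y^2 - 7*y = -3*m^2 - 18*m + y^2 + y*(-2*m - 6) - 27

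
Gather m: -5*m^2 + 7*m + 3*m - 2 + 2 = -5*m^2 + 10*m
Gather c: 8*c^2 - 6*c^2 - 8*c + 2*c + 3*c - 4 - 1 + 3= 2*c^2 - 3*c - 2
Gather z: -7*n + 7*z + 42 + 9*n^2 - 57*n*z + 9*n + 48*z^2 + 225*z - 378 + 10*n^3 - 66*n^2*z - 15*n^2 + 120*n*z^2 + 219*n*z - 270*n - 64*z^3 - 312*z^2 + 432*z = 10*n^3 - 6*n^2 - 268*n - 64*z^3 + z^2*(120*n - 264) + z*(-66*n^2 + 162*n + 664) - 336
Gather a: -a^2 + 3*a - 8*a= -a^2 - 5*a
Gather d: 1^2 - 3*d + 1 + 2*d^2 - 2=2*d^2 - 3*d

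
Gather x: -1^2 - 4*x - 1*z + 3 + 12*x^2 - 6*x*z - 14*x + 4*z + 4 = 12*x^2 + x*(-6*z - 18) + 3*z + 6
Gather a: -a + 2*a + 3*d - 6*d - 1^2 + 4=a - 3*d + 3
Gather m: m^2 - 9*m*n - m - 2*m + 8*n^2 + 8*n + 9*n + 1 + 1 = m^2 + m*(-9*n - 3) + 8*n^2 + 17*n + 2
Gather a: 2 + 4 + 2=8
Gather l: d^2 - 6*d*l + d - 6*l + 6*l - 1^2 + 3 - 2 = d^2 - 6*d*l + d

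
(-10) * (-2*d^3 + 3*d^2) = 20*d^3 - 30*d^2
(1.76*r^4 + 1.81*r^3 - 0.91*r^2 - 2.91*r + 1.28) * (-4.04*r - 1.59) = -7.1104*r^5 - 10.1108*r^4 + 0.7985*r^3 + 13.2033*r^2 - 0.544299999999999*r - 2.0352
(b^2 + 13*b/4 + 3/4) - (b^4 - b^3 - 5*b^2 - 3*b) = -b^4 + b^3 + 6*b^2 + 25*b/4 + 3/4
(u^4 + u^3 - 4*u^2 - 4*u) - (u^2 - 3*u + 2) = u^4 + u^3 - 5*u^2 - u - 2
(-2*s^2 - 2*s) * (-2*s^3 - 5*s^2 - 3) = 4*s^5 + 14*s^4 + 10*s^3 + 6*s^2 + 6*s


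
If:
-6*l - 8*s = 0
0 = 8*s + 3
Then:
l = 1/2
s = -3/8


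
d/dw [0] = 0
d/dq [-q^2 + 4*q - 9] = 4 - 2*q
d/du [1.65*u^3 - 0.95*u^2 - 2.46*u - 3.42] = 4.95*u^2 - 1.9*u - 2.46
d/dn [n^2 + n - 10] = 2*n + 1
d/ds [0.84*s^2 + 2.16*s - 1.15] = 1.68*s + 2.16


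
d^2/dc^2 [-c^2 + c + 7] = -2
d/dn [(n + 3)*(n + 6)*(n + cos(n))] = -(n + 3)*(n + 6)*(sin(n) - 1) + (n + 3)*(n + cos(n)) + (n + 6)*(n + cos(n))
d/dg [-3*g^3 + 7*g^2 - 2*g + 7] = -9*g^2 + 14*g - 2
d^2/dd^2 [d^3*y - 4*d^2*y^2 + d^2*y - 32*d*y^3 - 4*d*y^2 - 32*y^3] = 2*y*(3*d - 4*y + 1)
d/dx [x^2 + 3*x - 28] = 2*x + 3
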